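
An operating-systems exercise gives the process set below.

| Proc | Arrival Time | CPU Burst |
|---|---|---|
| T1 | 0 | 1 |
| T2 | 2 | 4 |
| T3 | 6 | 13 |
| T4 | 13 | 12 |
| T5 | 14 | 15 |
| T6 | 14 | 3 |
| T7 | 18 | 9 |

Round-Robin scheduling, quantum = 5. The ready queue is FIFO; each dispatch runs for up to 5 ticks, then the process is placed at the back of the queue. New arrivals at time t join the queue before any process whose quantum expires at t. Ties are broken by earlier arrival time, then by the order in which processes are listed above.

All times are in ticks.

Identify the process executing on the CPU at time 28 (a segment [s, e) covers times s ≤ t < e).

T6

Schedule: | T1 0-1 | idle 1-2 | T2 2-6 | T3 6-16 | T4 16-21 | T5 21-26 | T6 26-29 | T3 29-32 | T7 32-37 | T4 37-42 | T5 42-47 | T7 47-51 | T4 51-53 | T5 53-58 |
Completion: T1=1  T2=6  T3=32  T4=53  T5=58  T6=29  T7=51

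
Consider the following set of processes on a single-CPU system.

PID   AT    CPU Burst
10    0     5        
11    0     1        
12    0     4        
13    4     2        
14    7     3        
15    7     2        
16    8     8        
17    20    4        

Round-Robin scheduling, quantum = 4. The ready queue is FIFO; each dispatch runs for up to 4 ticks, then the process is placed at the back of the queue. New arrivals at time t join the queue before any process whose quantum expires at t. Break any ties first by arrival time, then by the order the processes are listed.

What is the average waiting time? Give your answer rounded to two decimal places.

Gantt: | 10 0-4 | 11 4-5 | 12 5-9 | 13 9-11 | 10 11-12 | 14 12-15 | 15 15-17 | 16 17-21 | 17 21-25 | 16 25-29 |
Completion: 10=12  11=5  12=9  13=11  14=15  15=17  16=29  17=25
Turnaround (C−A): 10=12  11=5  12=9  13=7  14=8  15=10  16=21  17=5
Waiting times: 10=7, 11=4, 12=5, 13=5, 14=5, 15=8, 16=13, 17=1
Average waiting = (7+4+5+5+5+8+13+1) / 8 = 48/8 = 6.00

6.00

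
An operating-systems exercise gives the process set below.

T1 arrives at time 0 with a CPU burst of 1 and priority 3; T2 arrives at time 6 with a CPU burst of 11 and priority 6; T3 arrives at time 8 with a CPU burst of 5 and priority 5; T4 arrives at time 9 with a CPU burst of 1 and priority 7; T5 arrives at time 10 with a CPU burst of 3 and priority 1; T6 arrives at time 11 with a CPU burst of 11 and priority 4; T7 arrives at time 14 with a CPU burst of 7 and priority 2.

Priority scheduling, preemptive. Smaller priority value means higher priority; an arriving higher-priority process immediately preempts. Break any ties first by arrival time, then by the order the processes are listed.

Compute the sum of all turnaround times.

129

Gantt: | T1 0-1 | idle 1-6 | T2 6-8 | T3 8-10 | T5 10-13 | T6 13-14 | T7 14-21 | T6 21-31 | T3 31-34 | T2 34-43 | T4 43-44 |
Completion: T1=1  T2=43  T3=34  T4=44  T5=13  T6=31  T7=21
Turnaround = completion − arrival: T1=1, T2=37, T3=26, T4=35, T5=3, T6=20, T7=7
Total turnaround = 1 + 37 + 26 + 35 + 3 + 20 + 7 = 129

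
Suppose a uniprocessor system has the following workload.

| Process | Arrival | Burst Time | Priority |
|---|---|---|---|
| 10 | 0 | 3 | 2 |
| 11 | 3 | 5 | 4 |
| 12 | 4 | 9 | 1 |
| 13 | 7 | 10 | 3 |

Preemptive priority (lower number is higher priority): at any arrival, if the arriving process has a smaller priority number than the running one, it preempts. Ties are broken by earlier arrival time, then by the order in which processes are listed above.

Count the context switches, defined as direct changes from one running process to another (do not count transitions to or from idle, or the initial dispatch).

Schedule: | 10 0-3 | 11 3-4 | 12 4-13 | 13 13-23 | 11 23-27 |
Completion: 10=3  11=27  12=13  13=23

4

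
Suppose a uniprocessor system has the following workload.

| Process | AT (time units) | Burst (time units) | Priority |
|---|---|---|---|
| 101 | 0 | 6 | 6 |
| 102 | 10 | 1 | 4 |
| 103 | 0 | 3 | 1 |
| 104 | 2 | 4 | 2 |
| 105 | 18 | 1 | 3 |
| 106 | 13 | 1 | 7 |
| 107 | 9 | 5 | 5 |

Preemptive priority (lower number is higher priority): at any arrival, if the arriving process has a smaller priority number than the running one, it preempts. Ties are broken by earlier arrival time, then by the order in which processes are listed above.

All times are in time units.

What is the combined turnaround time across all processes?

44

Gantt: | 103 0-3 | 104 3-7 | 101 7-9 | 107 9-10 | 102 10-11 | 107 11-15 | 101 15-18 | 105 18-19 | 101 19-20 | 106 20-21 |
Completion: 101=20  102=11  103=3  104=7  105=19  106=21  107=15
Turnaround (C−A): 101=20  102=1  103=3  104=5  105=1  106=8  107=6
Turnaround = completion − arrival: 101=20, 102=1, 103=3, 104=5, 105=1, 106=8, 107=6
Total turnaround = 20 + 1 + 3 + 5 + 1 + 8 + 6 = 44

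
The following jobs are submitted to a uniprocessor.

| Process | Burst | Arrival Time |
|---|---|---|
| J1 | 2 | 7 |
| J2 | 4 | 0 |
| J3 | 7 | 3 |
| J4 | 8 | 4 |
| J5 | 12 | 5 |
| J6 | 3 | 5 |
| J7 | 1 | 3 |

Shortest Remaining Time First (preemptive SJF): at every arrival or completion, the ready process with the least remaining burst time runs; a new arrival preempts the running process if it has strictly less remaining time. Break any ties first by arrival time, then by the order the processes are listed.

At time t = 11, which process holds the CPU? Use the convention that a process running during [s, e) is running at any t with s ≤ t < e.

Schedule: | J2 0-4 | J7 4-5 | J6 5-8 | J1 8-10 | J3 10-17 | J4 17-25 | J5 25-37 |
Completion: J1=10  J2=4  J3=17  J4=25  J5=37  J6=8  J7=5
Turnaround (C−A): J1=3  J2=4  J3=14  J4=21  J5=32  J6=3  J7=2

J3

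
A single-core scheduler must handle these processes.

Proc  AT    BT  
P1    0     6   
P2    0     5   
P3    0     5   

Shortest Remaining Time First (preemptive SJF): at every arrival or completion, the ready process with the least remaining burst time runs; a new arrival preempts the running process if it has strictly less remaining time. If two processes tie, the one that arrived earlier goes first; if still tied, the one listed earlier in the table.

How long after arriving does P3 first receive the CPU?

5

Gantt: | P2 0-5 | P3 5-10 | P1 10-16 |
Completion: P1=16  P2=5  P3=10
Response(P3) = first start − arrival = 5 − 0 = 5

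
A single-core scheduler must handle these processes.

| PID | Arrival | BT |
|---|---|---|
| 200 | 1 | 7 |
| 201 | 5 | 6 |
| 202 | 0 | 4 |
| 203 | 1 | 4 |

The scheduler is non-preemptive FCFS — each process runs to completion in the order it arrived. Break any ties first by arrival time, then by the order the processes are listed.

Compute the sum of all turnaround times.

44

Timeline: | 202 0-4 | 200 4-11 | 203 11-15 | 201 15-21 |
Completion: 200=11  201=21  202=4  203=15
Turnaround (C−A): 200=10  201=16  202=4  203=14
Turnaround = completion − arrival: 200=10, 201=16, 202=4, 203=14
Total turnaround = 10 + 16 + 4 + 14 = 44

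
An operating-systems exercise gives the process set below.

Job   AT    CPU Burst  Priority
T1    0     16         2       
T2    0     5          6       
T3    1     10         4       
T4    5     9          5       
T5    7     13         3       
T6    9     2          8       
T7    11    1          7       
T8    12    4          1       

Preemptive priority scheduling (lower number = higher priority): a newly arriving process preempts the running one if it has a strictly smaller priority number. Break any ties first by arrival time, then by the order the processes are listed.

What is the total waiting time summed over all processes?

Timeline: | T1 0-12 | T8 12-16 | T1 16-20 | T5 20-33 | T3 33-43 | T4 43-52 | T2 52-57 | T7 57-58 | T6 58-60 |
Completion: T1=20  T2=57  T3=43  T4=52  T5=33  T6=60  T7=58  T8=16
Turnaround (C−A): T1=20  T2=57  T3=42  T4=47  T5=26  T6=51  T7=47  T8=4
Waiting = turnaround − burst: T1=4, T2=52, T3=32, T4=38, T5=13, T6=49, T7=46, T8=0
Total waiting = 4 + 52 + 32 + 38 + 13 + 49 + 46 + 0 = 234

234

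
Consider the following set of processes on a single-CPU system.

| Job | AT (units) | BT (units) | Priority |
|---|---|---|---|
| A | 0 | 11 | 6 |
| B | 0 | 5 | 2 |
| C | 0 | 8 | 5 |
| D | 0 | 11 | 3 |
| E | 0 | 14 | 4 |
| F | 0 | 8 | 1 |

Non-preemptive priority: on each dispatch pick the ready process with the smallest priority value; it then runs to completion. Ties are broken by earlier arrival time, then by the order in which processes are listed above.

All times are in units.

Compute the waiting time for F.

0

Timeline: | F 0-8 | B 8-13 | D 13-24 | E 24-38 | C 38-46 | A 46-57 |
Completion: A=57  B=13  C=46  D=24  E=38  F=8
Waiting(F) = turnaround − burst = 8 − 8 = 0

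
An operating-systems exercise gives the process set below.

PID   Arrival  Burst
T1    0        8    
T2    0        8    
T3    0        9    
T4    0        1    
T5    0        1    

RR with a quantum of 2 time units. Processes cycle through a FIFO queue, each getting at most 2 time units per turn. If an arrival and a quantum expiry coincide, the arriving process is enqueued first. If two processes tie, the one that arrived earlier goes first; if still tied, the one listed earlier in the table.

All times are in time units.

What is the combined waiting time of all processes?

Gantt: | T1 0-2 | T2 2-4 | T3 4-6 | T4 6-7 | T5 7-8 | T1 8-10 | T2 10-12 | T3 12-14 | T1 14-16 | T2 16-18 | T3 18-20 | T1 20-22 | T2 22-24 | T3 24-27 |
Completion: T1=22  T2=24  T3=27  T4=7  T5=8
Turnaround (C−A): T1=22  T2=24  T3=27  T4=7  T5=8
Waiting = turnaround − burst: T1=14, T2=16, T3=18, T4=6, T5=7
Total waiting = 14 + 16 + 18 + 6 + 7 = 61

61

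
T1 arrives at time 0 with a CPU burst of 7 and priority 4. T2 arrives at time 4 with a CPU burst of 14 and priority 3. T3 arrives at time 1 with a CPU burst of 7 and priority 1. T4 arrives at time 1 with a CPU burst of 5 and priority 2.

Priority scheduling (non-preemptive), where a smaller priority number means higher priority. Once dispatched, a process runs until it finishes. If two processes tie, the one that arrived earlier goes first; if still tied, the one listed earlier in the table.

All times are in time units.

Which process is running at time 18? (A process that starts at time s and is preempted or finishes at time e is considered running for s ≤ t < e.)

Timeline: | T1 0-7 | T3 7-14 | T4 14-19 | T2 19-33 |
Completion: T1=7  T2=33  T3=14  T4=19
Turnaround (C−A): T1=7  T2=29  T3=13  T4=18

T4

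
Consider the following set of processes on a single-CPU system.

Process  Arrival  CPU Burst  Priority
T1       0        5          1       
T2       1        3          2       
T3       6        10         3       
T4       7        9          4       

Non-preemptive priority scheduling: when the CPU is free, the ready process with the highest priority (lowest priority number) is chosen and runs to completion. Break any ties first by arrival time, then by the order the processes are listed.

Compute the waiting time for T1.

Gantt: | T1 0-5 | T2 5-8 | T3 8-18 | T4 18-27 |
Completion: T1=5  T2=8  T3=18  T4=27
Waiting(T1) = turnaround − burst = 5 − 5 = 0

0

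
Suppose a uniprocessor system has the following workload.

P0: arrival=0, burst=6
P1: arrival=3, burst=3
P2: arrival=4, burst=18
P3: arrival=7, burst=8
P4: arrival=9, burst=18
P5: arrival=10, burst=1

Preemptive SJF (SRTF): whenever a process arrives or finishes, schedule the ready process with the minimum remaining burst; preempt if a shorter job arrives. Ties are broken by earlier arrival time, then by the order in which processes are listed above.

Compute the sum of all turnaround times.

Schedule: | P0 0-6 | P1 6-9 | P3 9-10 | P5 10-11 | P3 11-18 | P2 18-36 | P4 36-54 |
Completion: P0=6  P1=9  P2=36  P3=18  P4=54  P5=11
Turnaround = completion − arrival: P0=6, P1=6, P2=32, P3=11, P4=45, P5=1
Total turnaround = 6 + 6 + 32 + 11 + 45 + 1 = 101

101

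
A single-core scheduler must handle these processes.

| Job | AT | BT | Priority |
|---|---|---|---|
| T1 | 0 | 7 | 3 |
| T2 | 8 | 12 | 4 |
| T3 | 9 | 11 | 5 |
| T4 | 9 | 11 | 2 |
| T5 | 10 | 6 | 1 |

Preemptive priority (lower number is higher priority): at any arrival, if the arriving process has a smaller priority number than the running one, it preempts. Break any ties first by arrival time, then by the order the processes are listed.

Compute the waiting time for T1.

Schedule: | T1 0-7 | idle 7-8 | T2 8-9 | T4 9-10 | T5 10-16 | T4 16-26 | T2 26-37 | T3 37-48 |
Completion: T1=7  T2=37  T3=48  T4=26  T5=16
Waiting(T1) = turnaround − burst = 7 − 7 = 0

0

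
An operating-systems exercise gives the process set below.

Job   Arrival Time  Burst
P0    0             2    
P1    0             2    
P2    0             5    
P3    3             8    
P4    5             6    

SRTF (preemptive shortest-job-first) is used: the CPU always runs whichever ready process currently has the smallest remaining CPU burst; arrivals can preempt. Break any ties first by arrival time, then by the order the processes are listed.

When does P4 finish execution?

Timeline: | P0 0-2 | P1 2-4 | P2 4-9 | P4 9-15 | P3 15-23 |
Completion: P0=2  P1=4  P2=9  P3=23  P4=15

15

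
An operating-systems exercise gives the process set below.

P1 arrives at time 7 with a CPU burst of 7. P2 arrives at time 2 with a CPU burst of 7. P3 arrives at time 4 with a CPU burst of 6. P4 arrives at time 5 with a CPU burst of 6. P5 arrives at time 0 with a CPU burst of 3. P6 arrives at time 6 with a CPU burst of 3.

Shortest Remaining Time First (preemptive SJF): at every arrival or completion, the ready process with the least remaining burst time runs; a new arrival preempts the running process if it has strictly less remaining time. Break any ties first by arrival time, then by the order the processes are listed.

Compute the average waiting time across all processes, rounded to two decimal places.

7.50

Schedule: | P5 0-3 | P2 3-6 | P6 6-9 | P2 9-13 | P3 13-19 | P4 19-25 | P1 25-32 |
Completion: P1=32  P2=13  P3=19  P4=25  P5=3  P6=9
Waiting times: P1=18, P2=4, P3=9, P4=14, P5=0, P6=0
Average waiting = (18+4+9+14+0+0) / 6 = 45/6 = 7.50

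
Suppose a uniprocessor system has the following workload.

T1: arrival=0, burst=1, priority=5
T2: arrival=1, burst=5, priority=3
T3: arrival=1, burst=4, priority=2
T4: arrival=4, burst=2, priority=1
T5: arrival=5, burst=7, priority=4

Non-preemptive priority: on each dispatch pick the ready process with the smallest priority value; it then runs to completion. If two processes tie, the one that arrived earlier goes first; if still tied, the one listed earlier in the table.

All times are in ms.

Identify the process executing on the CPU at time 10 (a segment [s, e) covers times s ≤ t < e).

T2

Schedule: | T1 0-1 | T3 1-5 | T4 5-7 | T2 7-12 | T5 12-19 |
Completion: T1=1  T2=12  T3=5  T4=7  T5=19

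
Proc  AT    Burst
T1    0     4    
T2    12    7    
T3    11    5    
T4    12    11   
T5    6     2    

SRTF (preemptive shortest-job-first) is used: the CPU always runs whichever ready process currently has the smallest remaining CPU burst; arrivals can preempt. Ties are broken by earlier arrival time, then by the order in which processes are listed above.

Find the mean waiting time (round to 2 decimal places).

Gantt: | T1 0-4 | idle 4-6 | T5 6-8 | idle 8-11 | T3 11-16 | T2 16-23 | T4 23-34 |
Completion: T1=4  T2=23  T3=16  T4=34  T5=8
Waiting times: T1=0, T2=4, T3=0, T4=11, T5=0
Average waiting = (0+4+0+11+0) / 5 = 15/5 = 3.00

3.00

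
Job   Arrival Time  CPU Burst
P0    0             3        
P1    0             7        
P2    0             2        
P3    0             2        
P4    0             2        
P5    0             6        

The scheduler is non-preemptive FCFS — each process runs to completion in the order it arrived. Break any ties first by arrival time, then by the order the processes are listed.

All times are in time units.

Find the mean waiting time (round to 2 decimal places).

9.17

Schedule: | P0 0-3 | P1 3-10 | P2 10-12 | P3 12-14 | P4 14-16 | P5 16-22 |
Completion: P0=3  P1=10  P2=12  P3=14  P4=16  P5=22
Waiting times: P0=0, P1=3, P2=10, P3=12, P4=14, P5=16
Average waiting = (0+3+10+12+14+16) / 6 = 55/6 = 9.17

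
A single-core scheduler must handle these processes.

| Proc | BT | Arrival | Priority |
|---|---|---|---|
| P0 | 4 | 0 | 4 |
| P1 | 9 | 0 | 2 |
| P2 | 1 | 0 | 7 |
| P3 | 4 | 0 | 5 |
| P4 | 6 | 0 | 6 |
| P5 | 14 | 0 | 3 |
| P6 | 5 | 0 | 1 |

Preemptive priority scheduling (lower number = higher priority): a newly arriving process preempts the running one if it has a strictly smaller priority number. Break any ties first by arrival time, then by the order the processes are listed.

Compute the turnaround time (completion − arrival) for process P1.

Timeline: | P6 0-5 | P1 5-14 | P5 14-28 | P0 28-32 | P3 32-36 | P4 36-42 | P2 42-43 |
Completion: P0=32  P1=14  P2=43  P3=36  P4=42  P5=28  P6=5
Turnaround(P1) = completion − arrival = 14 − 0 = 14

14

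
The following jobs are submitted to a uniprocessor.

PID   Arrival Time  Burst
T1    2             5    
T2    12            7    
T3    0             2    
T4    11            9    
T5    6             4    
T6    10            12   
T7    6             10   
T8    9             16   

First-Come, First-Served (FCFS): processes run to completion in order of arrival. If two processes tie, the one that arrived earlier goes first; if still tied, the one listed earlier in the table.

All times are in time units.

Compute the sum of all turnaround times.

194

Timeline: | T3 0-2 | T1 2-7 | T5 7-11 | T7 11-21 | T8 21-37 | T6 37-49 | T4 49-58 | T2 58-65 |
Completion: T1=7  T2=65  T3=2  T4=58  T5=11  T6=49  T7=21  T8=37
Turnaround = completion − arrival: T1=5, T2=53, T3=2, T4=47, T5=5, T6=39, T7=15, T8=28
Total turnaround = 5 + 53 + 2 + 47 + 5 + 39 + 15 + 28 = 194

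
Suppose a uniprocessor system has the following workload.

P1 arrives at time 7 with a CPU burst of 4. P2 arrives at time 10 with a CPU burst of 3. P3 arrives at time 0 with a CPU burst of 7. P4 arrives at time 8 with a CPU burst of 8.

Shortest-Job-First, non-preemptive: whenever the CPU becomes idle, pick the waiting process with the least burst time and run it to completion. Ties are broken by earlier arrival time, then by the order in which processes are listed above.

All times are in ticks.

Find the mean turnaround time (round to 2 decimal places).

Schedule: | P3 0-7 | P1 7-11 | P2 11-14 | P4 14-22 |
Completion: P1=11  P2=14  P3=7  P4=22
Turnaround times: P1=4, P2=4, P3=7, P4=14
Average turnaround = (4+4+7+14) / 4 = 29/4 = 7.25

7.25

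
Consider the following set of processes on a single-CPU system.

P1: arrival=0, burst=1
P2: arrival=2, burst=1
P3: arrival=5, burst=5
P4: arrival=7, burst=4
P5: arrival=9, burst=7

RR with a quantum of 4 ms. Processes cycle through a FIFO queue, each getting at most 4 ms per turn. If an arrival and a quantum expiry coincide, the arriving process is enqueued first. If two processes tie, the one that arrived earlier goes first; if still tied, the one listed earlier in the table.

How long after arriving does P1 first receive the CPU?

0

Gantt: | P1 0-1 | idle 1-2 | P2 2-3 | idle 3-5 | P3 5-9 | P4 9-13 | P5 13-17 | P3 17-18 | P5 18-21 |
Completion: P1=1  P2=3  P3=18  P4=13  P5=21
Response(P1) = first start − arrival = 0 − 0 = 0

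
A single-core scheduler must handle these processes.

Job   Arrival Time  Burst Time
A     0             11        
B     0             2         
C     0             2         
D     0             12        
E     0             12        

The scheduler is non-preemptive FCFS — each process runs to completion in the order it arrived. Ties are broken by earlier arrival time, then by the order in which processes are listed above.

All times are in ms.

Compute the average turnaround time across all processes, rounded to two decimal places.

Schedule: | A 0-11 | B 11-13 | C 13-15 | D 15-27 | E 27-39 |
Completion: A=11  B=13  C=15  D=27  E=39
Turnaround times: A=11, B=13, C=15, D=27, E=39
Average turnaround = (11+13+15+27+39) / 5 = 105/5 = 21.00

21.00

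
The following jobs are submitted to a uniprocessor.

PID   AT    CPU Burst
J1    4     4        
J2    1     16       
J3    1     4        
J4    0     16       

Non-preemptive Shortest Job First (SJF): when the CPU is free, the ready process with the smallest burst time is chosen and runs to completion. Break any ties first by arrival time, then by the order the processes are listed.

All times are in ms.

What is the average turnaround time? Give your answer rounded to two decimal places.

23.50

Schedule: | J4 0-16 | J3 16-20 | J1 20-24 | J2 24-40 |
Completion: J1=24  J2=40  J3=20  J4=16
Turnaround (C−A): J1=20  J2=39  J3=19  J4=16
Turnaround times: J1=20, J2=39, J3=19, J4=16
Average turnaround = (20+39+19+16) / 4 = 94/4 = 23.50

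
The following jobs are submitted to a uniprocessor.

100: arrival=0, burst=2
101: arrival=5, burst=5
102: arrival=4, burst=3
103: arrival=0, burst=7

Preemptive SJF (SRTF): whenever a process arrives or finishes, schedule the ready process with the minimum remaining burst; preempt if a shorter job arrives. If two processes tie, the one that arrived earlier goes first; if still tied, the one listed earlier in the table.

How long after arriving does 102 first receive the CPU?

0

Timeline: | 100 0-2 | 103 2-4 | 102 4-7 | 103 7-12 | 101 12-17 |
Completion: 100=2  101=17  102=7  103=12
Turnaround (C−A): 100=2  101=12  102=3  103=12
Response(102) = first start − arrival = 4 − 4 = 0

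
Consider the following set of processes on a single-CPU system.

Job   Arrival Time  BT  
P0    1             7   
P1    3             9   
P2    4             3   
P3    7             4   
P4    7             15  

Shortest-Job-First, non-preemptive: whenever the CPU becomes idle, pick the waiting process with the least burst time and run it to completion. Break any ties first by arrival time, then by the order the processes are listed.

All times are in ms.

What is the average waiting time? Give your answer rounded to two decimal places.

Schedule: | idle 0-1 | P0 1-8 | P2 8-11 | P3 11-15 | P1 15-24 | P4 24-39 |
Completion: P0=8  P1=24  P2=11  P3=15  P4=39
Turnaround (C−A): P0=7  P1=21  P2=7  P3=8  P4=32
Waiting times: P0=0, P1=12, P2=4, P3=4, P4=17
Average waiting = (0+12+4+4+17) / 5 = 37/5 = 7.40

7.40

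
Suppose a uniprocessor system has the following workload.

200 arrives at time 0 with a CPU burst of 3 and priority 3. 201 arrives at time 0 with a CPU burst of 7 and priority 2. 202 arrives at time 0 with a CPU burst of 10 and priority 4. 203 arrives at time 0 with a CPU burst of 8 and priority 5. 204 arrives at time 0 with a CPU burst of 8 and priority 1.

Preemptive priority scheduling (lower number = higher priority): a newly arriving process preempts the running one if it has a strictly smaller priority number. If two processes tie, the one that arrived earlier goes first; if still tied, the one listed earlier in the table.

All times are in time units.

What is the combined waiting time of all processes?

Gantt: | 204 0-8 | 201 8-15 | 200 15-18 | 202 18-28 | 203 28-36 |
Completion: 200=18  201=15  202=28  203=36  204=8
Turnaround (C−A): 200=18  201=15  202=28  203=36  204=8
Waiting = turnaround − burst: 200=15, 201=8, 202=18, 203=28, 204=0
Total waiting = 15 + 8 + 18 + 28 + 0 = 69

69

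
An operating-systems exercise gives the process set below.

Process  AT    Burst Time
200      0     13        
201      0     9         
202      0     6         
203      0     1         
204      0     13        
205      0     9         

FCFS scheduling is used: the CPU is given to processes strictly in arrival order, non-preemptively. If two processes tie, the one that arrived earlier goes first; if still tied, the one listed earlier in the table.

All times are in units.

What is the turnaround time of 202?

Gantt: | 200 0-13 | 201 13-22 | 202 22-28 | 203 28-29 | 204 29-42 | 205 42-51 |
Completion: 200=13  201=22  202=28  203=29  204=42  205=51
Turnaround (C−A): 200=13  201=22  202=28  203=29  204=42  205=51
Turnaround(202) = completion − arrival = 28 − 0 = 28

28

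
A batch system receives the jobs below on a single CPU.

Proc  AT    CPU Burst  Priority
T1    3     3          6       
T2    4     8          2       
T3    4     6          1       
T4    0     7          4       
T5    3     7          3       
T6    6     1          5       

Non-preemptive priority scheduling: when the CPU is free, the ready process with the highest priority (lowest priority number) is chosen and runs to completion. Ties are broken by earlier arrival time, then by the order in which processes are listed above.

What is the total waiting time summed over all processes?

Gantt: | T4 0-7 | T3 7-13 | T2 13-21 | T5 21-28 | T6 28-29 | T1 29-32 |
Completion: T1=32  T2=21  T3=13  T4=7  T5=28  T6=29
Turnaround (C−A): T1=29  T2=17  T3=9  T4=7  T5=25  T6=23
Waiting = turnaround − burst: T1=26, T2=9, T3=3, T4=0, T5=18, T6=22
Total waiting = 26 + 9 + 3 + 0 + 18 + 22 = 78

78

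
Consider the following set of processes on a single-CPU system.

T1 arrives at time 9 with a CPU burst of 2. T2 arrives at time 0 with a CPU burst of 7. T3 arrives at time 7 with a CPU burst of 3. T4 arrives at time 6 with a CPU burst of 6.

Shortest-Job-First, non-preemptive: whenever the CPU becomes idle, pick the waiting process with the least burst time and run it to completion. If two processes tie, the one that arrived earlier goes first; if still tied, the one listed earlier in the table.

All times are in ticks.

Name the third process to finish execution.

Gantt: | T2 0-7 | T3 7-10 | T1 10-12 | T4 12-18 |
Completion: T1=12  T2=7  T3=10  T4=18
Finish order: T2 → T3 → T1 → T4

T1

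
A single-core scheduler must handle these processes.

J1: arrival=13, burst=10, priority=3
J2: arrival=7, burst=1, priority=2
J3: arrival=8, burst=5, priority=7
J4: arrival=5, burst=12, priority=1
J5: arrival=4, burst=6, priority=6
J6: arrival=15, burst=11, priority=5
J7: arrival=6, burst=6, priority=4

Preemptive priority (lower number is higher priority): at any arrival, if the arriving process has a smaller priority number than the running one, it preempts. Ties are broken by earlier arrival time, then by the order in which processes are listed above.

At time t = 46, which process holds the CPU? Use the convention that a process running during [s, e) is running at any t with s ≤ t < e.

Schedule: | idle 0-4 | J5 4-5 | J4 5-17 | J2 17-18 | J1 18-28 | J7 28-34 | J6 34-45 | J5 45-50 | J3 50-55 |
Completion: J1=28  J2=18  J3=55  J4=17  J5=50  J6=45  J7=34

J5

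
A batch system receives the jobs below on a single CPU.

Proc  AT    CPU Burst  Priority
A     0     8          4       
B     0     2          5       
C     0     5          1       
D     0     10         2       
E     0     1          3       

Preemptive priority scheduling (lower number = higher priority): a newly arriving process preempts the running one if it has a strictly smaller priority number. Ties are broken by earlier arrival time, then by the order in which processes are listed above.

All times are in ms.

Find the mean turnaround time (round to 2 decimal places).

17.20

Gantt: | C 0-5 | D 5-15 | E 15-16 | A 16-24 | B 24-26 |
Completion: A=24  B=26  C=5  D=15  E=16
Turnaround times: A=24, B=26, C=5, D=15, E=16
Average turnaround = (24+26+5+15+16) / 5 = 86/5 = 17.20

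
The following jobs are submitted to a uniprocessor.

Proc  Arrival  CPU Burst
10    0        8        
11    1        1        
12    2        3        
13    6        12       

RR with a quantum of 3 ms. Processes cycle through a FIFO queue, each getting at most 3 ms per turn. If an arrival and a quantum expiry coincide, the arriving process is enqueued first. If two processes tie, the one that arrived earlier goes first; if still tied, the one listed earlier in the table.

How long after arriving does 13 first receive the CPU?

4

Schedule: | 10 0-3 | 11 3-4 | 12 4-7 | 10 7-10 | 13 10-13 | 10 13-15 | 13 15-24 |
Completion: 10=15  11=4  12=7  13=24
Response(13) = first start − arrival = 10 − 6 = 4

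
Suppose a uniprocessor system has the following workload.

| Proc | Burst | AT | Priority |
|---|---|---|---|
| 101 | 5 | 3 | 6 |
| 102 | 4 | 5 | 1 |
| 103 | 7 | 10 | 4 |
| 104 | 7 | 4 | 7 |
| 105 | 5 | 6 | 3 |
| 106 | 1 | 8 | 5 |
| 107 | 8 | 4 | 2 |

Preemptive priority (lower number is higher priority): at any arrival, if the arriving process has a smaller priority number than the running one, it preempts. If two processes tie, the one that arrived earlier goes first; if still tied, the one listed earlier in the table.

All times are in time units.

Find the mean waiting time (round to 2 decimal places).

Timeline: | idle 0-3 | 101 3-4 | 107 4-5 | 102 5-9 | 107 9-16 | 105 16-21 | 103 21-28 | 106 28-29 | 101 29-33 | 104 33-40 |
Completion: 101=33  102=9  103=28  104=40  105=21  106=29  107=16
Turnaround (C−A): 101=30  102=4  103=18  104=36  105=15  106=21  107=12
Waiting times: 101=25, 102=0, 103=11, 104=29, 105=10, 106=20, 107=4
Average waiting = (25+0+11+29+10+20+4) / 7 = 99/7 = 14.14

14.14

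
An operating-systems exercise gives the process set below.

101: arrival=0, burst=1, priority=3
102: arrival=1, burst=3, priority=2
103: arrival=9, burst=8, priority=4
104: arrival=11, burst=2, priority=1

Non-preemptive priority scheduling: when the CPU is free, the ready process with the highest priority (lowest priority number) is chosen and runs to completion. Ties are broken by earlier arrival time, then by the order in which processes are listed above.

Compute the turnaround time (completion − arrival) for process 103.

Timeline: | 101 0-1 | 102 1-4 | idle 4-9 | 103 9-17 | 104 17-19 |
Completion: 101=1  102=4  103=17  104=19
Turnaround(103) = completion − arrival = 17 − 9 = 8

8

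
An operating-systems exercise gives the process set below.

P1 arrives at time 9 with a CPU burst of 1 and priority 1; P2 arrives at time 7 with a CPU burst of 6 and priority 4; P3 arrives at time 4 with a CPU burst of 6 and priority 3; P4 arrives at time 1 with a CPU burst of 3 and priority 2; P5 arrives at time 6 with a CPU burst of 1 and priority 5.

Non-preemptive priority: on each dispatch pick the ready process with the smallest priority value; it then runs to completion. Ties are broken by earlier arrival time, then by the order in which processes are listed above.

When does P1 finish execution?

11

Schedule: | idle 0-1 | P4 1-4 | P3 4-10 | P1 10-11 | P2 11-17 | P5 17-18 |
Completion: P1=11  P2=17  P3=10  P4=4  P5=18
Turnaround (C−A): P1=2  P2=10  P3=6  P4=3  P5=12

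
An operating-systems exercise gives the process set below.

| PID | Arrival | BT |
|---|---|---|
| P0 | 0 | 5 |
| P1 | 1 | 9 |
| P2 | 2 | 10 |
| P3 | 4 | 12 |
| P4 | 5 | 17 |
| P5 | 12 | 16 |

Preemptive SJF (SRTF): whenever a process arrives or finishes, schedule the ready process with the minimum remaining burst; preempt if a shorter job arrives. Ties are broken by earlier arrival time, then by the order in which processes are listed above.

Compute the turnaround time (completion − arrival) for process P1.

13

Timeline: | P0 0-5 | P1 5-14 | P2 14-24 | P3 24-36 | P5 36-52 | P4 52-69 |
Completion: P0=5  P1=14  P2=24  P3=36  P4=69  P5=52
Turnaround(P1) = completion − arrival = 14 − 1 = 13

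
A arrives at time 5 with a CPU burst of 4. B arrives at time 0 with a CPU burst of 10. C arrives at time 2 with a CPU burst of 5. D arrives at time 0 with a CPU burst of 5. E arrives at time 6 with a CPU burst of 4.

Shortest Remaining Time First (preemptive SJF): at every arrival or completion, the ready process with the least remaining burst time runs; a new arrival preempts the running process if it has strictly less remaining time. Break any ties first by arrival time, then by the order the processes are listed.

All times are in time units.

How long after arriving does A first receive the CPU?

0

Schedule: | D 0-5 | A 5-9 | E 9-13 | C 13-18 | B 18-28 |
Completion: A=9  B=28  C=18  D=5  E=13
Turnaround (C−A): A=4  B=28  C=16  D=5  E=7
Response(A) = first start − arrival = 5 − 5 = 0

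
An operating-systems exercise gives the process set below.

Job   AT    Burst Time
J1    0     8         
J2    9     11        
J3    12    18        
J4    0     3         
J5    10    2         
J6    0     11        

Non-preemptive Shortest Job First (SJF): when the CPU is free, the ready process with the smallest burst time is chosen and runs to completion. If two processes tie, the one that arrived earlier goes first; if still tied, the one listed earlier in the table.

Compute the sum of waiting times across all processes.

Timeline: | J4 0-3 | J1 3-11 | J5 11-13 | J6 13-24 | J2 24-35 | J3 35-53 |
Completion: J1=11  J2=35  J3=53  J4=3  J5=13  J6=24
Turnaround (C−A): J1=11  J2=26  J3=41  J4=3  J5=3  J6=24
Waiting = turnaround − burst: J1=3, J2=15, J3=23, J4=0, J5=1, J6=13
Total waiting = 3 + 15 + 23 + 0 + 1 + 13 = 55

55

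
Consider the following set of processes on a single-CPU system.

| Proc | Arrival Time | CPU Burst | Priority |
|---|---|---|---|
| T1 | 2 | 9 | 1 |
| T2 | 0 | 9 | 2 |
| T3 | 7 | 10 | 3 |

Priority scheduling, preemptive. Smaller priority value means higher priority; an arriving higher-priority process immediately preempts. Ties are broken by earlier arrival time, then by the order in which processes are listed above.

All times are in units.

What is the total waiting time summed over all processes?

Timeline: | T2 0-2 | T1 2-11 | T2 11-18 | T3 18-28 |
Completion: T1=11  T2=18  T3=28
Turnaround (C−A): T1=9  T2=18  T3=21
Waiting = turnaround − burst: T1=0, T2=9, T3=11
Total waiting = 0 + 9 + 11 = 20

20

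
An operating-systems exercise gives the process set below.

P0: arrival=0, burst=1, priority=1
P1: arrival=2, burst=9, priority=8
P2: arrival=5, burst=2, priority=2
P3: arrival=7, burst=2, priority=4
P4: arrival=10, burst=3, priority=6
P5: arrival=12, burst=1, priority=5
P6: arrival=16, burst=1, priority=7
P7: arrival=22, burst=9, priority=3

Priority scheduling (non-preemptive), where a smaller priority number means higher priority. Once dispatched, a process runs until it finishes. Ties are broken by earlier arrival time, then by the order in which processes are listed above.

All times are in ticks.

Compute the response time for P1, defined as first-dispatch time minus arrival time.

0

Schedule: | P0 0-1 | idle 1-2 | P1 2-11 | P2 11-13 | P3 13-15 | P5 15-16 | P4 16-19 | P6 19-20 | idle 20-22 | P7 22-31 |
Completion: P0=1  P1=11  P2=13  P3=15  P4=19  P5=16  P6=20  P7=31
Response(P1) = first start − arrival = 2 − 2 = 0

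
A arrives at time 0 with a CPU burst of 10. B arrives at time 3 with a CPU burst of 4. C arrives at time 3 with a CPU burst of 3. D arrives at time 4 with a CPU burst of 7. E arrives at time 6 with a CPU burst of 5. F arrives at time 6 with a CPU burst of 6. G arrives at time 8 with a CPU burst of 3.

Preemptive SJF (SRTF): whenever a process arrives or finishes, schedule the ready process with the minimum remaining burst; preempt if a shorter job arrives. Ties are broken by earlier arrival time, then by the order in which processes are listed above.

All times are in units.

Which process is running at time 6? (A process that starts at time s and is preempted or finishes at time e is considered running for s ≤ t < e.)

B

Gantt: | A 0-3 | C 3-6 | B 6-10 | G 10-13 | E 13-18 | F 18-24 | A 24-31 | D 31-38 |
Completion: A=31  B=10  C=6  D=38  E=18  F=24  G=13
Turnaround (C−A): A=31  B=7  C=3  D=34  E=12  F=18  G=5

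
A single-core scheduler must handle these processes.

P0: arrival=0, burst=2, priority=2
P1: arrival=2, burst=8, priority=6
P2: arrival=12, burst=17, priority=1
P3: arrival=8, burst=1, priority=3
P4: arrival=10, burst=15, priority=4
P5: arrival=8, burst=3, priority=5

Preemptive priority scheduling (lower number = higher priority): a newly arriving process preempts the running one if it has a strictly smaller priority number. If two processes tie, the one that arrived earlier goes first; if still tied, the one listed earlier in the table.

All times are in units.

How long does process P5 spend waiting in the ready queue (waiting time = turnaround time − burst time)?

Timeline: | P0 0-2 | P1 2-8 | P3 8-9 | P5 9-10 | P4 10-12 | P2 12-29 | P4 29-42 | P5 42-44 | P1 44-46 |
Completion: P0=2  P1=46  P2=29  P3=9  P4=42  P5=44
Turnaround (C−A): P0=2  P1=44  P2=17  P3=1  P4=32  P5=36
Waiting(P5) = turnaround − burst = 36 − 3 = 33

33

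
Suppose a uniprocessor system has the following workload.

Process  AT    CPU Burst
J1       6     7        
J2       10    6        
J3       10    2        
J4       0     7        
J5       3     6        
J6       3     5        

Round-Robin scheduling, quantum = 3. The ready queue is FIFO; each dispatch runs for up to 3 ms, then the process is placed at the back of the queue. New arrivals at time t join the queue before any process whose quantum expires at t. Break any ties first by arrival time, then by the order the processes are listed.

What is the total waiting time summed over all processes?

89

Timeline: | J4 0-3 | J5 3-6 | J6 6-9 | J4 9-12 | J1 12-15 | J5 15-18 | J6 18-20 | J2 20-23 | J3 23-25 | J4 25-26 | J1 26-29 | J2 29-32 | J1 32-33 |
Completion: J1=33  J2=32  J3=25  J4=26  J5=18  J6=20
Turnaround (C−A): J1=27  J2=22  J3=15  J4=26  J5=15  J6=17
Waiting = turnaround − burst: J1=20, J2=16, J3=13, J4=19, J5=9, J6=12
Total waiting = 20 + 16 + 13 + 19 + 9 + 12 = 89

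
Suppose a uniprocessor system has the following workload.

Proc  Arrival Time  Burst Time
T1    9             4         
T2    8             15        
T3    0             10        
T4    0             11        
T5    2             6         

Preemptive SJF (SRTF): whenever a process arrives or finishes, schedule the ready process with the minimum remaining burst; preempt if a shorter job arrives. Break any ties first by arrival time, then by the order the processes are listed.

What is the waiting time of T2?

23

Schedule: | T3 0-2 | T5 2-8 | T3 8-9 | T1 9-13 | T3 13-20 | T4 20-31 | T2 31-46 |
Completion: T1=13  T2=46  T3=20  T4=31  T5=8
Turnaround (C−A): T1=4  T2=38  T3=20  T4=31  T5=6
Waiting(T2) = turnaround − burst = 38 − 15 = 23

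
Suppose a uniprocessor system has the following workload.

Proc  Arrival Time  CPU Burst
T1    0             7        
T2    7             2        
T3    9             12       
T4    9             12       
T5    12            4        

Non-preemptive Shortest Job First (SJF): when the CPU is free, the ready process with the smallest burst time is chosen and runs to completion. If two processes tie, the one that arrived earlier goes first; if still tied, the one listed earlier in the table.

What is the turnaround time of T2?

2

Schedule: | T1 0-7 | T2 7-9 | T3 9-21 | T5 21-25 | T4 25-37 |
Completion: T1=7  T2=9  T3=21  T4=37  T5=25
Turnaround (C−A): T1=7  T2=2  T3=12  T4=28  T5=13
Turnaround(T2) = completion − arrival = 9 − 7 = 2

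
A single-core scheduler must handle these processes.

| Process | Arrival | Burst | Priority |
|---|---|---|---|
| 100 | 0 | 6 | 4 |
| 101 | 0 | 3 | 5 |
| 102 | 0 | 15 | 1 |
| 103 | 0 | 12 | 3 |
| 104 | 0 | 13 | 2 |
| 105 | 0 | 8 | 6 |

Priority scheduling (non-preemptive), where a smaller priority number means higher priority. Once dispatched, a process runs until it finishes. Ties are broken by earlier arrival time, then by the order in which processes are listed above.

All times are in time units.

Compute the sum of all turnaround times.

Timeline: | 102 0-15 | 104 15-28 | 103 28-40 | 100 40-46 | 101 46-49 | 105 49-57 |
Completion: 100=46  101=49  102=15  103=40  104=28  105=57
Turnaround = completion − arrival: 100=46, 101=49, 102=15, 103=40, 104=28, 105=57
Total turnaround = 46 + 49 + 15 + 40 + 28 + 57 = 235

235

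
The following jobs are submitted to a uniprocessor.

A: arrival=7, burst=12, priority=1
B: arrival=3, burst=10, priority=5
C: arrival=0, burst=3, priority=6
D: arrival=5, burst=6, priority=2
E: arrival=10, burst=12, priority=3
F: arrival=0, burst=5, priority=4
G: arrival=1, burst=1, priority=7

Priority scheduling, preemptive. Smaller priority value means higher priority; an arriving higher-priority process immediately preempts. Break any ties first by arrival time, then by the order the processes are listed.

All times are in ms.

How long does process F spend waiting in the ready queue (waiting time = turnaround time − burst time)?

0

Timeline: | F 0-5 | D 5-7 | A 7-19 | D 19-23 | E 23-35 | B 35-45 | C 45-48 | G 48-49 |
Completion: A=19  B=45  C=48  D=23  E=35  F=5  G=49
Waiting(F) = turnaround − burst = 5 − 5 = 0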